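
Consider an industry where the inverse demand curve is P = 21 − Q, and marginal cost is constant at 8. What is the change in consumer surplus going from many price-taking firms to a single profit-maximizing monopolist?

Consumer surplus falls by 63.375

Perfect competition: P = MC = 8, so 21 − Q = 8 and Q = 13.
CS = ½·(21 − 8)·13 = 84.5.
Monopoly sets MR = MC: 21 − 2Q = 8 ⇒ Q = 6.5, P = 21 − 6.5 = 14.5.
CS = ½·(21 − 14.5)·6.5 = 21.125.
Change in consumer surplus: 21.125 − 84.5 = −63.375.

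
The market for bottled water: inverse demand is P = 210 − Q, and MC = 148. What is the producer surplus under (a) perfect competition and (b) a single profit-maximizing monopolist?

Competitive firms price at marginal cost: P = 148, giving Q = 62.
PS = (148 − 148)·62 = 0.
Monopoly sets MR = MC: 210 − 2Q = 148 ⇒ Q = 31, P = 210 − 31 = 179.
PS = (179 − 148)·31 = 961.

Competition: PS = 0; Monopoly: PS = 961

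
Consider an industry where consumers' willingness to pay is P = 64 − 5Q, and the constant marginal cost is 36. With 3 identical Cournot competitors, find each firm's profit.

π_i = 9.8

Cournot with 3 identical firms: the symmetric best-response condition is 64 − 20q = 36. Each firm produces q = 1.4, total output Q = 4.2, price P = 43.
Each firm's profit = (43 − 36)·1.4 = 9.8.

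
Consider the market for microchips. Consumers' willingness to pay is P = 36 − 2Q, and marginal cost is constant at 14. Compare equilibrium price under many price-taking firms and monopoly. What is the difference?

Equilibrium price rises by 11

Competitive firms price at marginal cost: P = 14, giving Q = 11.
Monopoly sets MR = MC: 36 − 4Q = 14 ⇒ Q = 5.5, P = 36 − 2·5.5 = 25.
Change in equilibrium price: 25 − 14 = 11.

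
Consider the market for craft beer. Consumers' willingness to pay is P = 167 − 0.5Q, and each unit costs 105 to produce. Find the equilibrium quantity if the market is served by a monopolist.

Q = 62

A monopolist chooses Q where MR = MC. MR = 167 − Q; setting this equal to 105 gives Q = 62 and P = 136.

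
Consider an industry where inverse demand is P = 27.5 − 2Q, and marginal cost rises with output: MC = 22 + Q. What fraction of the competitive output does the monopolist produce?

Monopoly sets MR = MC: 27.5 − 4Q = 22 + Q ⇒ Q = 1.1, P = 27.5 − 2·1.1 = 25.3.
Under competition P = MC: 27.5 − 2Q = 22 + Q ⇒ Q = 11/6, P = 143/6.
Ratio Q_m/Q_c = 1.1/(11/6) = 0.6.

Q_m/Q_c = 0.6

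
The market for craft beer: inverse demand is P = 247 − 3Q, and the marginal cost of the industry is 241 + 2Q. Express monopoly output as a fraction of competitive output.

A monopolist chooses Q where MR = MC. MR = 247 − 6Q; setting this equal to 241 + 2Q gives Q = 0.75 and P = 244.75.
Competitive equilibrium sets price equal to marginal cost: 247 − 3Q = 241 + 2Q, so Q = 1.2 and P = 243.4.
Ratio Q_m/Q_c = 0.75/1.2 = 0.625.

Q_m/Q_c = 0.625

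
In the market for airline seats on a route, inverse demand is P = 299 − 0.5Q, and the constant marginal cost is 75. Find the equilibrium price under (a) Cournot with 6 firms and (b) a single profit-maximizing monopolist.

Cournot: P = 107; Monopoly: P = 187

Cournot with 6 identical firms: the symmetric best-response condition is 299 − 3.5q = 75. Each firm produces q = 64, total output Q = 384, price P = 107.
Monopoly sets MR = MC: 299 − Q = 75 ⇒ Q = 224, P = 299 − 0.5·224 = 187.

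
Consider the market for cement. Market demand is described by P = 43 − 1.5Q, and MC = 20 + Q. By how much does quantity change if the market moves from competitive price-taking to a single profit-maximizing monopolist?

Quantity falls by 3.45

Competitive equilibrium sets price equal to marginal cost: 43 − 1.5Q = 20 + Q, so Q = 9.2 and P = 29.2.
Monopoly sets MR = MC: 43 − 3Q = 20 + Q ⇒ Q = 5.75, P = 43 − 1.5·5.75 = 34.375.
Change in quantity: 5.75 − 9.2 = −3.45.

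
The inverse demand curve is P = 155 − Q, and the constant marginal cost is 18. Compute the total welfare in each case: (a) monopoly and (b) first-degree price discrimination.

Monopoly: TS = 7038.375; Perfect PD: TS = 9384.5

The monopolist equates marginal revenue to marginal cost: 155 − 2Q = 18, so Q = 68.5. From demand, P = 86.5.
CS = ½·(155 − 86.5)·68.5 = 2346.125; PS = (86.5 − 18)·68.5 = 4692.25; TS = 7038.375.
With perfect price discrimination, output is the efficient level Q = 137 (where demand meets MC), but every buyer pays their willingness to pay: CS = 0 and PS = total surplus.
TS = 9384.5 (equal to competitive TS).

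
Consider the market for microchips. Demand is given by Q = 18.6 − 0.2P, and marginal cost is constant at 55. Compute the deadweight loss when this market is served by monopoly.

Inverting demand: P = 93 − 5Q.
Competitive firms price at marginal cost: P = 55, giving Q = 7.6.
Monopoly sets MR = MC: 93 − 10Q = 55 ⇒ Q = 3.8, P = 93 − 5·3.8 = 74.
DWL is the triangle between Q = 3.8 and Q = 7.6: ½·(7.6 − 3.8)·(74 − 55) = 36.1.

DWL = 36.1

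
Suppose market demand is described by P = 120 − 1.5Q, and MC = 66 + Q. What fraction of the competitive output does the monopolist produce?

The monopolist equates marginal revenue to marginal cost: 120 − 3Q = 66 + Q, so Q = 13.5. From demand, P = 99.75.
Competitive equilibrium sets price equal to marginal cost: 120 − 1.5Q = 66 + Q, so Q = 21.6 and P = 87.6.
Ratio Q_m/Q_c = 13.5/21.6 = 0.625.

Q_m/Q_c = 0.625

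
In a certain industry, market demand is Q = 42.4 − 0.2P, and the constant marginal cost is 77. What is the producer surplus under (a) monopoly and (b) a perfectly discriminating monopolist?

Monopoly: PS = 911.25; Perfect PD: PS = 1822.5

Inverting demand: P = 212 − 5Q.
The monopolist equates marginal revenue to marginal cost: 212 − 10Q = 77, so Q = 13.5. From demand, P = 144.5.
PS = (144.5 − 77)·13.5 = 911.25.
A perfectly discriminating monopolist sells every unit with P(Q) ≥ MC(Q), so output equals the competitive quantity Q = 27. Each buyer pays their reservation price, so CS = 0 and the firm captures all surplus.
PS = ½·(212 − 77)·27 = 1822.5.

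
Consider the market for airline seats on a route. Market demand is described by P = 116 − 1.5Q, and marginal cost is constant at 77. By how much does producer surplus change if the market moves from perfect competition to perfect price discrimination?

Competitive firms price at marginal cost: P = 77, giving Q = 26.
PS = (77 − 77)·26 = 0.
With perfect price discrimination, output is the efficient level Q = 26 (where demand meets MC), but every buyer pays their willingness to pay: CS = 0 and PS = total surplus.
PS = ½·(116 − 77)·26 = 507.
Change in producer surplus: 507 − 0 = 507.

Producer surplus rises by 507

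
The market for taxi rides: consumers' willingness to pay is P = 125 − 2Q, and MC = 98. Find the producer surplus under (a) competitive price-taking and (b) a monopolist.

Perfect competition: P = MC = 98, so 125 − 2Q = 98 and Q = 13.5.
PS = (98 − 98)·13.5 = 0.
Monopoly sets MR = MC: 125 − 4Q = 98 ⇒ Q = 6.75, P = 125 − 2·6.75 = 111.5.
PS = (111.5 − 98)·6.75 = 91.125.

Competition: PS = 0; Monopoly: PS = 91.125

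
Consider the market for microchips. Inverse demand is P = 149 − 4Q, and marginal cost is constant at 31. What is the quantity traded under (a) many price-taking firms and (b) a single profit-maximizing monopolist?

Competitive firms price at marginal cost: P = 31, giving Q = 29.5.
Monopoly sets MR = MC: 149 − 8Q = 31 ⇒ Q = 14.75, P = 149 − 4·14.75 = 90.

Competition: Q = 29.5; Monopoly: Q = 14.75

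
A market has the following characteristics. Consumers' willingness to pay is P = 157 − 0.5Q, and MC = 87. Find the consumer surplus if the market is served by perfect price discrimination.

CS = 0

With perfect price discrimination, output is the efficient level Q = 140 (where demand meets MC), but every buyer pays their willingness to pay: CS = 0 and PS = total surplus.
CS = 0.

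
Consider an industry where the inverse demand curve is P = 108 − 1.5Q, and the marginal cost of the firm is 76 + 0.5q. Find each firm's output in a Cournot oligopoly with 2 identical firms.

With 2 symmetric Cournot firms, each firm's FOC gives 108 − 4.5q = 76 + 0.5q, so q = 6.4, Q = 2·6.4 = 12.8, and P = 88.8.

q_i = 6.4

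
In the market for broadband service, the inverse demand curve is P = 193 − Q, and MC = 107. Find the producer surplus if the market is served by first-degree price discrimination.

Under first-degree price discrimination the firm charges each unit its demand price and produces up to where P = MC, i.e. Q = 86. Consumer surplus is zero; producer surplus equals total surplus.
PS = ½·(193 − 107)·86 = 3698.

PS = 3698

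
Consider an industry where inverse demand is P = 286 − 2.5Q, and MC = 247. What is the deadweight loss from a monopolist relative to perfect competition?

DWL = 76.05

Under competition P = MC = 247, so Q = (286 − 247)/2.5 = 15.6.
A monopolist chooses Q where MR = MC. MR = 286 − 5Q; setting this equal to 247 gives Q = 7.8 and P = 266.5.
DWL is the triangle between Q = 7.8 and Q = 15.6: ½·(15.6 − 7.8)·(266.5 − 247) = 76.05.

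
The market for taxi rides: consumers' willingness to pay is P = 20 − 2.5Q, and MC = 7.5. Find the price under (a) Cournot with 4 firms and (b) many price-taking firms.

Cournot: P = 10; Competition: P = 7.5

In a 4-firm Cournot equilibrium, symmetry and the first-order condition give q = (20 − 7.5)/(12.5) = 1. So Q = 4 and P = 10.
Competitive firms price at marginal cost: P = 7.5, giving Q = 5.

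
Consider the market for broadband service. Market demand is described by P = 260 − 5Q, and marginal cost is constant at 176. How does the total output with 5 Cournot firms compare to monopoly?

Cournot: Q = 14; Monopoly: Q = 8.4

In a 5-firm Cournot equilibrium, symmetry and the first-order condition give q = (260 − 176)/(30) = 2.8. So Q = 14 and P = 190.
A monopolist chooses Q where MR = MC. MR = 260 − 10Q; setting this equal to 176 gives Q = 8.4 and P = 218.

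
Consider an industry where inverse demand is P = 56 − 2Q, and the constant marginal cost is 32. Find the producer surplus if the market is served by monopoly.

The monopolist equates marginal revenue to marginal cost: 56 − 4Q = 32, so Q = 6. From demand, P = 44.
PS = (44 − 32)·6 = 72.

PS = 72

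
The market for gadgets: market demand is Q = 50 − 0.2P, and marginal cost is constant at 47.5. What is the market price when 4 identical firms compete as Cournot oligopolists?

Inverting demand: P = 250 − 5Q.
With 4 symmetric Cournot firms, each firm's FOC gives 250 − 25q = 47.5, so q = 8.1, Q = 4·8.1 = 32.4, and P = 88.

P = 88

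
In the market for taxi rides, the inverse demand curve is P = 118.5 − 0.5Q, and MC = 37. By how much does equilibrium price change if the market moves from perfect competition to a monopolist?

Competitive firms price at marginal cost: P = 37, giving Q = 163.
Monopoly sets MR = MC: 118.5 − Q = 37 ⇒ Q = 81.5, P = 118.5 − 0.5·81.5 = 77.75.
Change in equilibrium price: 77.75 − 37 = 40.75.

Equilibrium price rises by 40.75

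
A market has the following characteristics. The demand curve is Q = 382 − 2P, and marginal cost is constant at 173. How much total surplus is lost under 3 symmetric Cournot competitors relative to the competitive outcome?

DWL = 20.25

Inverting demand: P = 191 − 0.5Q.
Under competition P = MC = 173, so Q = (191 − 173)/0.5 = 36.
In a 3-firm Cournot equilibrium, symmetry and the first-order condition give q = (191 − 173)/(2) = 9. So Q = 27 and P = 177.5.
DWL is the triangle between Q = 27 and Q = 36: ½·(36 − 27)·(177.5 − 173) = 20.25.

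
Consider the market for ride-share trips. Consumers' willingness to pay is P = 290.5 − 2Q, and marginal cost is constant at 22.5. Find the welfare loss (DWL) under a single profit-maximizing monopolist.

Competitive firms price at marginal cost: P = 22.5, giving Q = 134.
Monopoly sets MR = MC: 290.5 − 4Q = 22.5 ⇒ Q = 67, P = 290.5 − 2·67 = 156.5.
DWL is the triangle between Q = 67 and Q = 134: ½·(134 − 67)·(156.5 − 22.5) = 4489.

DWL = 4489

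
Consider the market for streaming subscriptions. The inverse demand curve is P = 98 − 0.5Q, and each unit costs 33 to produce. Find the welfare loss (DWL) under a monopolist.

DWL = 1056.25

Under competition P = MC = 33, so Q = (98 − 33)/0.5 = 130.
A monopolist chooses Q where MR = MC. MR = 98 − Q; setting this equal to 33 gives Q = 65 and P = 65.5.
DWL is the triangle between Q = 65 and Q = 130: ½·(130 − 65)·(65.5 − 33) = 1056.25.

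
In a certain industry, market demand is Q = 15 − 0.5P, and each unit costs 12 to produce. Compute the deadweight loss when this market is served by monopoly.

DWL = 20.25

Inverting demand: P = 30 − 2Q.
Under competition P = MC = 12, so Q = (30 − 12)/2 = 9.
The monopolist equates marginal revenue to marginal cost: 30 − 4Q = 12, so Q = 4.5. From demand, P = 21.
DWL is the triangle between Q = 4.5 and Q = 9: ½·(9 − 4.5)·(21 − 12) = 20.25.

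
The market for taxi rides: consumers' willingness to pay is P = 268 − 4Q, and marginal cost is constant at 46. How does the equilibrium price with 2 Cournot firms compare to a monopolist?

Cournot with 2 identical firms: the symmetric best-response condition is 268 − 12q = 46. Each firm produces q = 18.5, total output Q = 37, price P = 120.
Monopoly sets MR = MC: 268 − 8Q = 46 ⇒ Q = 27.75, P = 268 − 4·27.75 = 157.

Cournot: P = 120; Monopoly: P = 157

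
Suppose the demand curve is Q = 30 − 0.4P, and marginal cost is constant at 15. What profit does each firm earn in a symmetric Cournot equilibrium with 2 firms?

Inverting demand: P = 75 − 2.5Q.
In a 2-firm Cournot equilibrium, symmetry and the first-order condition give q = (75 − 15)/(7.5) = 8. So Q = 16 and P = 35.
Each firm's profit = (35 − 15)·8 = 160.

π_i = 160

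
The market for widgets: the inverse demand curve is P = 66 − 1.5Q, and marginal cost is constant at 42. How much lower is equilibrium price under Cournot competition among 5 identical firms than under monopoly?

The monopolist equates marginal revenue to marginal cost: 66 − 3Q = 42, so Q = 8. From demand, P = 54.
With 5 symmetric Cournot firms, each firm's FOC gives 66 − 9q = 42, so q = 8/3, Q = 5·8/3 = 40/3, and P = 46.
Change in equilibrium price: 46 − 54 = −8.

P falls by 8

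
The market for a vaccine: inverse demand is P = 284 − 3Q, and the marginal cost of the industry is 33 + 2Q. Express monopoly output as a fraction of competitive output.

The monopolist equates marginal revenue to marginal cost: 284 − 6Q = 33 + 2Q, so Q = 31.375. From demand, P = 189.875.
Under competition P = MC: 284 − 3Q = 33 + 2Q ⇒ Q = 50.2, P = 133.4.
Ratio Q_m/Q_c = 31.375/50.2 = 0.625.

Q_m/Q_c = 0.625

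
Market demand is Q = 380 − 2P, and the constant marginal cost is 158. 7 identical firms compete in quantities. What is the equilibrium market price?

P = 162

Inverting demand: P = 190 − 0.5Q.
In a 7-firm Cournot equilibrium, symmetry and the first-order condition give q = (190 − 158)/(4) = 8. So Q = 56 and P = 162.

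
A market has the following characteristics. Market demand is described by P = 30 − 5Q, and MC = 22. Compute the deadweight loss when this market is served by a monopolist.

DWL = 1.6

Competitive firms price at marginal cost: P = 22, giving Q = 1.6.
Monopoly sets MR = MC: 30 − 10Q = 22 ⇒ Q = 0.8, P = 30 − 5·0.8 = 26.
DWL is the triangle between Q = 0.8 and Q = 1.6: ½·(1.6 − 0.8)·(26 − 22) = 1.6.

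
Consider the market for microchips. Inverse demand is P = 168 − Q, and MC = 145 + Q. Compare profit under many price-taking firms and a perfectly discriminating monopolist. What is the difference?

π rises by 66.125

Under competition P = MC: 168 − Q = 145 + Q ⇒ Q = 11.5, P = 156.5.
Profit = 156.5·11.5 − (145·11.5 + ½·1·11.5²) = 66.125.
Under first-degree price discrimination the firm charges each unit its demand price and produces up to where P = MC, i.e. Q = 11.5. Consumer surplus is zero; producer surplus equals total surplus.
PS equals the full surplus area, 132.25. Profit = 132.25 = 132.25.
Change in profit: 132.25 − 66.125 = 66.125.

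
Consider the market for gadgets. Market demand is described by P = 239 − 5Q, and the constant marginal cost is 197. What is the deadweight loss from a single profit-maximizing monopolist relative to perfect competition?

DWL = 44.1

Perfect competition: P = MC = 197, so 239 − 5Q = 197 and Q = 8.4.
A monopolist chooses Q where MR = MC. MR = 239 − 10Q; setting this equal to 197 gives Q = 4.2 and P = 218.
DWL is the triangle between Q = 4.2 and Q = 8.4: ½·(8.4 − 4.2)·(218 − 197) = 44.1.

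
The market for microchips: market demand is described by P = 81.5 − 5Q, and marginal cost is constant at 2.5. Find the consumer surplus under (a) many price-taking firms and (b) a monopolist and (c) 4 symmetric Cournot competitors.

Competition: CS = 624.1; Monopoly: CS = 156.025; Cournot: CS = 399.424

Perfect competition: P = MC = 2.5, so 81.5 − 5Q = 2.5 and Q = 15.8.
CS = ½·(81.5 − 2.5)·15.8 = 624.1.
A monopolist chooses Q where MR = MC. MR = 81.5 − 10Q; setting this equal to 2.5 gives Q = 7.9 and P = 42.
CS = ½·(81.5 − 42)·7.9 = 156.025.
In a 4-firm Cournot equilibrium, symmetry and the first-order condition give q = (81.5 − 2.5)/(25) = 3.16. So Q = 12.64 and P = 18.3.
CS = ½·(81.5 − 18.3)·12.64 = 399.424.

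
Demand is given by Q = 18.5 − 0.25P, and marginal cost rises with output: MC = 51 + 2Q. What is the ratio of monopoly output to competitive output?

Inverting demand: P = 74 − 4Q.
The monopolist equates marginal revenue to marginal cost: 74 − 8Q = 51 + 2Q, so Q = 2.3. From demand, P = 64.8.
Competitive equilibrium sets price equal to marginal cost: 74 − 4Q = 51 + 2Q, so Q = 23/6 and P = 176/3.
Ratio Q_m/Q_c = 2.3/(23/6) = 0.6.

Q_m/Q_c = 0.6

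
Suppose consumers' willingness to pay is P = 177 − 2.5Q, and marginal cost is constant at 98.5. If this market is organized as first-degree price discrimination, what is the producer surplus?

PS = 1232.45

With perfect price discrimination, output is the efficient level Q = 31.4 (where demand meets MC), but every buyer pays their willingness to pay: CS = 0 and PS = total surplus.
PS = ½·(177 − 98.5)·31.4 = 1232.45.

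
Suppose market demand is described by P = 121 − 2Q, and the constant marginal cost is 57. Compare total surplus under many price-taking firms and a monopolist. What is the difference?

Perfect competition: P = MC = 57, so 121 − 2Q = 57 and Q = 32.
CS = ½·(121 − 57)·32 = 1024; PS = (57 − 57)·32 = 0; TS = 1024.
A monopolist chooses Q where MR = MC. MR = 121 − 4Q; setting this equal to 57 gives Q = 16 and P = 89.
CS = ½·(121 − 89)·16 = 256; PS = (89 − 57)·16 = 512; TS = 768.
Change in total surplus: 768 − 1024 = −256.

Total surplus falls by 256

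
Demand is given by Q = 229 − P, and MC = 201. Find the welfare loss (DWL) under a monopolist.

DWL = 98

Inverting demand: P = 229 − Q.
Under competition P = MC = 201, so Q = (229 − 201)/1 = 28.
The monopolist equates marginal revenue to marginal cost: 229 − 2Q = 201, so Q = 14. From demand, P = 215.
DWL is the triangle between Q = 14 and Q = 28: ½·(28 − 14)·(215 − 201) = 98.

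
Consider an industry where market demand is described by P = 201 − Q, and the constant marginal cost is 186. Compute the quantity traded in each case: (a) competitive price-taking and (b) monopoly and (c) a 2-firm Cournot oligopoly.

Competition: Q = 15; Monopoly: Q = 7.5; Cournot: Q = 10

Under competition P = MC = 186, so Q = (201 − 186)/1 = 15.
A monopolist chooses Q where MR = MC. MR = 201 − 2Q; setting this equal to 186 gives Q = 7.5 and P = 193.5.
Cournot with 2 identical firms: the symmetric best-response condition is 201 − 3q = 186. Each firm produces q = 5, total output Q = 10, price P = 191.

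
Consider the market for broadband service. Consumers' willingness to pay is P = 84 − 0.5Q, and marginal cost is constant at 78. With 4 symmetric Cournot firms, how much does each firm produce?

q_i = 2.4

Cournot with 4 identical firms: the symmetric best-response condition is 84 − 2.5q = 78. Each firm produces q = 2.4, total output Q = 9.6, price P = 79.2.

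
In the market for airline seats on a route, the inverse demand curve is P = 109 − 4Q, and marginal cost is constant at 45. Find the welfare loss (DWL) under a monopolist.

Perfect competition: P = MC = 45, so 109 − 4Q = 45 and Q = 16.
The monopolist equates marginal revenue to marginal cost: 109 − 8Q = 45, so Q = 8. From demand, P = 77.
DWL is the triangle between Q = 8 and Q = 16: ½·(16 − 8)·(77 − 45) = 128.

DWL = 128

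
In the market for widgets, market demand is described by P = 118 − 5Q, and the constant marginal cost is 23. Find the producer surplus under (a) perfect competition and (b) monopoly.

Competition: PS = 0; Monopoly: PS = 451.25

Perfect competition: P = MC = 23, so 118 − 5Q = 23 and Q = 19.
PS = (23 − 23)·19 = 0.
Monopoly sets MR = MC: 118 − 10Q = 23 ⇒ Q = 9.5, P = 118 − 5·9.5 = 70.5.
PS = (70.5 − 23)·9.5 = 451.25.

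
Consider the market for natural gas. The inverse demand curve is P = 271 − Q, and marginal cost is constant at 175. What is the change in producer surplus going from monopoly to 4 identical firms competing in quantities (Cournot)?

PS falls by 829.44

A monopolist chooses Q where MR = MC. MR = 271 − 2Q; setting this equal to 175 gives Q = 48 and P = 223.
PS = (223 − 175)·48 = 2304.
With 4 symmetric Cournot firms, each firm's FOC gives 271 − 5q = 175, so q = 19.2, Q = 4·19.2 = 76.8, and P = 194.2.
PS = (194.2 − 175)·76.8 = 1474.56.
Change in producer surplus: 1474.56 − 2304 = −829.44.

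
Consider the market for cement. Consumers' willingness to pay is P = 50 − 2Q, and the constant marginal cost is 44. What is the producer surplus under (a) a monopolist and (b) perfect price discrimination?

Monopoly sets MR = MC: 50 − 4Q = 44 ⇒ Q = 1.5, P = 50 − 2·1.5 = 47.
PS = (47 − 44)·1.5 = 4.5.
A perfectly discriminating monopolist sells every unit with P(Q) ≥ MC(Q), so output equals the competitive quantity Q = 3. Each buyer pays their reservation price, so CS = 0 and the firm captures all surplus.
PS = ½·(50 − 44)·3 = 9.

Monopoly: PS = 4.5; Perfect PD: PS = 9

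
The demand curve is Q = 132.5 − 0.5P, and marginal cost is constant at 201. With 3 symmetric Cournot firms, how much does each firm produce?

q_i = 8

Inverting demand: P = 265 − 2Q.
In a 3-firm Cournot equilibrium, symmetry and the first-order condition give q = (265 − 201)/(8) = 8. So Q = 24 and P = 217.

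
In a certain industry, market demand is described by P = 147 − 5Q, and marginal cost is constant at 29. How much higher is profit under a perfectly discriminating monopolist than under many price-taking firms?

π rises by 1392.4

Competitive firms price at marginal cost: P = 29, giving Q = 23.6.
Profit = (29 − 29)·23.6 = 0.
A perfectly discriminating monopolist sells every unit with P(Q) ≥ MC(Q), so output equals the competitive quantity Q = 23.6. Each buyer pays their reservation price, so CS = 0 and the firm captures all surplus.
PS equals the full surplus area, 1392.4. Profit = 1392.4 = 1392.4.
Change in profit: 1392.4 − 0 = 1392.4.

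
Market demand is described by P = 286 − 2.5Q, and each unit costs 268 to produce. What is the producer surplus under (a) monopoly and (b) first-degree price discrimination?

Monopoly: PS = 32.4; Perfect PD: PS = 64.8

The monopolist equates marginal revenue to marginal cost: 286 − 5Q = 268, so Q = 3.6. From demand, P = 277.
PS = (277 − 268)·3.6 = 32.4.
With perfect price discrimination, output is the efficient level Q = 7.2 (where demand meets MC), but every buyer pays their willingness to pay: CS = 0 and PS = total surplus.
PS = ½·(286 − 268)·7.2 = 64.8.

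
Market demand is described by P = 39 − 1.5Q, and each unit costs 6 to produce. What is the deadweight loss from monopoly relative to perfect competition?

DWL = 90.75

Perfect competition: P = MC = 6, so 39 − 1.5Q = 6 and Q = 22.
Monopoly sets MR = MC: 39 − 3Q = 6 ⇒ Q = 11, P = 39 − 1.5·11 = 22.5.
DWL is the triangle between Q = 11 and Q = 22: ½·(22 − 11)·(22.5 − 6) = 90.75.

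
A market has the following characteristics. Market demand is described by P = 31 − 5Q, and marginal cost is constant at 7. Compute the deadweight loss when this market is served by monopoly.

Under competition P = MC = 7, so Q = (31 − 7)/5 = 4.8.
The monopolist equates marginal revenue to marginal cost: 31 − 10Q = 7, so Q = 2.4. From demand, P = 19.
DWL is the triangle between Q = 2.4 and Q = 4.8: ½·(4.8 − 2.4)·(19 − 7) = 14.4.

DWL = 14.4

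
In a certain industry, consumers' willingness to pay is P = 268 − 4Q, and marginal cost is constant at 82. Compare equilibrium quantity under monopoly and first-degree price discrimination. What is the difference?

Q rises by 23.25

A monopolist chooses Q where MR = MC. MR = 268 − 8Q; setting this equal to 82 gives Q = 23.25 and P = 175.
Under first-degree price discrimination the firm charges each unit its demand price and produces up to where P = MC, i.e. Q = 46.5. Consumer surplus is zero; producer surplus equals total surplus.
Change in equilibrium quantity: 46.5 − 23.25 = 23.25.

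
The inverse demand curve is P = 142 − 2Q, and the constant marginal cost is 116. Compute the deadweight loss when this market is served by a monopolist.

Competitive firms price at marginal cost: P = 116, giving Q = 13.
Monopoly sets MR = MC: 142 − 4Q = 116 ⇒ Q = 6.5, P = 142 − 2·6.5 = 129.
DWL is the triangle between Q = 6.5 and Q = 13: ½·(13 − 6.5)·(129 − 116) = 42.25.

DWL = 42.25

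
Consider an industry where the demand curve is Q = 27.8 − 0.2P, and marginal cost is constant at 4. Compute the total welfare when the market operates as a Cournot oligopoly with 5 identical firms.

TS = 1771.875

Inverting demand: P = 139 − 5Q.
With 5 symmetric Cournot firms, each firm's FOC gives 139 − 30q = 4, so q = 4.5, Q = 5·4.5 = 22.5, and P = 26.5.
CS = ½·(139 − 26.5)·22.5 = 1265.625; PS = (26.5 − 4)·22.5 = 506.25; TS = 1771.875.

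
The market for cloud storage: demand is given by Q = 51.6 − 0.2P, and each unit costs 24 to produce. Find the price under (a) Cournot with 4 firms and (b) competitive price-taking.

Cournot: P = 70.8; Competition: P = 24

Inverting demand: P = 258 − 5Q.
Cournot with 4 identical firms: the symmetric best-response condition is 258 − 25q = 24. Each firm produces q = 9.36, total output Q = 37.44, price P = 70.8.
Under competition P = MC = 24, so Q = (258 − 24)/5 = 46.8.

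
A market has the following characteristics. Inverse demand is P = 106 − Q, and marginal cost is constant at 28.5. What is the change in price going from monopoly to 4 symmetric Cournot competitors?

Price falls by 23.25

Monopoly sets MR = MC: 106 − 2Q = 28.5 ⇒ Q = 38.75, P = 106 − 38.75 = 67.25.
With 4 symmetric Cournot firms, each firm's FOC gives 106 − 5q = 28.5, so q = 15.5, Q = 4·15.5 = 62, and P = 44.
Change in price: 44 − 67.25 = −23.25.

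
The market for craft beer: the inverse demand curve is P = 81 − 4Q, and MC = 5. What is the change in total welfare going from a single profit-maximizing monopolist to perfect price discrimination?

Monopoly sets MR = MC: 81 − 8Q = 5 ⇒ Q = 9.5, P = 81 − 4·9.5 = 43.
CS = ½·(81 − 43)·9.5 = 180.5; PS = (43 − 5)·9.5 = 361; TS = 541.5.
A perfectly discriminating monopolist sells every unit with P(Q) ≥ MC(Q), so output equals the competitive quantity Q = 19. Each buyer pays their reservation price, so CS = 0 and the firm captures all surplus.
TS = 722 (equal to competitive TS).
Change in total welfare: 722 − 541.5 = 180.5.

TS rises by 180.5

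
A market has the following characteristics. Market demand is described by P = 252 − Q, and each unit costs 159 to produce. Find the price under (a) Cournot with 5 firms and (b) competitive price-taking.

Cournot: P = 174.5; Competition: P = 159

In a 5-firm Cournot equilibrium, symmetry and the first-order condition give q = (252 − 159)/(6) = 15.5. So Q = 77.5 and P = 174.5.
Competitive firms price at marginal cost: P = 159, giving Q = 93.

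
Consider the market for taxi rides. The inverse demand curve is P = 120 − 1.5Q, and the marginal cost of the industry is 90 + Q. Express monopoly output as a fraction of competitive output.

The monopolist equates marginal revenue to marginal cost: 120 − 3Q = 90 + Q, so Q = 7.5. From demand, P = 108.75.
Competitive equilibrium sets price equal to marginal cost: 120 − 1.5Q = 90 + Q, so Q = 12 and P = 102.
Ratio Q_m/Q_c = 7.5/12 = 0.625.

Q_m/Q_c = 0.625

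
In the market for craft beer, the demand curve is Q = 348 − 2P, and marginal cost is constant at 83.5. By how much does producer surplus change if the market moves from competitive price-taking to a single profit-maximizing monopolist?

PS rises by 4095.125

Inverting demand: P = 174 − 0.5Q.
Perfect competition: P = MC = 83.5, so 174 − 0.5Q = 83.5 and Q = 181.
PS = (83.5 − 83.5)·181 = 0.
Monopoly sets MR = MC: 174 − Q = 83.5 ⇒ Q = 90.5, P = 174 − 0.5·90.5 = 128.75.
PS = (128.75 − 83.5)·90.5 = 4095.125.
Change in producer surplus: 4095.125 − 0 = 4095.125.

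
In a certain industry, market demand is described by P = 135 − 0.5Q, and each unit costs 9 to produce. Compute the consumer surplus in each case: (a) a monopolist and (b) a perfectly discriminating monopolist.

Monopoly: CS = 3969; Perfect PD: CS = 0

Monopoly sets MR = MC: 135 − Q = 9 ⇒ Q = 126, P = 135 − 0.5·126 = 72.
CS = ½·(135 − 72)·126 = 3969.
Under first-degree price discrimination the firm charges each unit its demand price and produces up to where P = MC, i.e. Q = 252. Consumer surplus is zero; producer surplus equals total surplus.
CS = 0.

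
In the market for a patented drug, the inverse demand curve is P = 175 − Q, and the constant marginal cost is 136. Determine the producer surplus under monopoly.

PS = 380.25

A monopolist chooses Q where MR = MC. MR = 175 − 2Q; setting this equal to 136 gives Q = 19.5 and P = 155.5.
PS = (155.5 − 136)·19.5 = 380.25.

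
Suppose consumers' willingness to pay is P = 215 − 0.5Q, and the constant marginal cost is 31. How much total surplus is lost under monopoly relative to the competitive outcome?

DWL = 8464

Perfect competition: P = MC = 31, so 215 − 0.5Q = 31 and Q = 368.
A monopolist chooses Q where MR = MC. MR = 215 − Q; setting this equal to 31 gives Q = 184 and P = 123.
DWL is the triangle between Q = 184 and Q = 368: ½·(368 − 184)·(123 − 31) = 8464.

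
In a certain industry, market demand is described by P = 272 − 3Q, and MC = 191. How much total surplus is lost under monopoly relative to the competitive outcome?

DWL = 273.375

Perfect competition: P = MC = 191, so 272 − 3Q = 191 and Q = 27.
Monopoly sets MR = MC: 272 − 6Q = 191 ⇒ Q = 13.5, P = 272 − 3·13.5 = 231.5.
DWL is the triangle between Q = 13.5 and Q = 27: ½·(27 − 13.5)·(231.5 − 191) = 273.375.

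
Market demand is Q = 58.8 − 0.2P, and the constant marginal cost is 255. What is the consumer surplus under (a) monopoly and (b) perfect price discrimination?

Monopoly: CS = 38.025; Perfect PD: CS = 0

Inverting demand: P = 294 − 5Q.
Monopoly sets MR = MC: 294 − 10Q = 255 ⇒ Q = 3.9, P = 294 − 5·3.9 = 274.5.
CS = ½·(294 − 274.5)·3.9 = 38.025.
With perfect price discrimination, output is the efficient level Q = 7.8 (where demand meets MC), but every buyer pays their willingness to pay: CS = 0 and PS = total surplus.
CS = 0.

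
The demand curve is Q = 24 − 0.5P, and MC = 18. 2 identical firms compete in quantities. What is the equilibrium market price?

P = 28

Inverting demand: P = 48 − 2Q.
Cournot with 2 identical firms: the symmetric best-response condition is 48 − 6q = 18. Each firm produces q = 5, total output Q = 10, price P = 28.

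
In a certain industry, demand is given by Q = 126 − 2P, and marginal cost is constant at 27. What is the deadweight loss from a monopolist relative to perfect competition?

Inverting demand: P = 63 − 0.5Q.
Under competition P = MC = 27, so Q = (63 − 27)/0.5 = 72.
Monopoly sets MR = MC: 63 − Q = 27 ⇒ Q = 36, P = 63 − 0.5·36 = 45.
DWL is the triangle between Q = 36 and Q = 72: ½·(72 − 36)·(45 − 27) = 324.

DWL = 324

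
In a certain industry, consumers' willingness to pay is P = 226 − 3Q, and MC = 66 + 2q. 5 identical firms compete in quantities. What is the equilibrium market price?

With 5 symmetric Cournot firms, each firm's FOC gives 226 − 18q = 66 + 2q, so q = 8, Q = 5·8 = 40, and P = 106.

P = 106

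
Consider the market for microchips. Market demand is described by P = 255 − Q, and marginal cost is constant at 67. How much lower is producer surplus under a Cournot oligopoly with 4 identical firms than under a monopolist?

Producer surplus falls by 3180.96

A monopolist chooses Q where MR = MC. MR = 255 − 2Q; setting this equal to 67 gives Q = 94 and P = 161.
PS = (161 − 67)·94 = 8836.
With 4 symmetric Cournot firms, each firm's FOC gives 255 − 5q = 67, so q = 37.6, Q = 4·37.6 = 150.4, and P = 104.6.
PS = (104.6 − 67)·150.4 = 5655.04.
Change in producer surplus: 5655.04 − 8836 = −3180.96.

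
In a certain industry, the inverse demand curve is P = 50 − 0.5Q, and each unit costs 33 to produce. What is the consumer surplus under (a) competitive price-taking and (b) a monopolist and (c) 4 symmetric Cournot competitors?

Competition: CS = 289; Monopoly: CS = 72.25; Cournot: CS = 184.96

Under competition P = MC = 33, so Q = (50 − 33)/0.5 = 34.
CS = ½·(50 − 33)·34 = 289.
The monopolist equates marginal revenue to marginal cost: 50 − Q = 33, so Q = 17. From demand, P = 41.5.
CS = ½·(50 − 41.5)·17 = 72.25.
With 4 symmetric Cournot firms, each firm's FOC gives 50 − 2.5q = 33, so q = 6.8, Q = 4·6.8 = 27.2, and P = 36.4.
CS = ½·(50 − 36.4)·27.2 = 184.96.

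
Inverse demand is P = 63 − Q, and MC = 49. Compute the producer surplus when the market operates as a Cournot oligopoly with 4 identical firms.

PS = 31.36

In a 4-firm Cournot equilibrium, symmetry and the first-order condition give q = (63 − 49)/(5) = 2.8. So Q = 11.2 and P = 51.8.
PS = (51.8 − 49)·11.2 = 31.36.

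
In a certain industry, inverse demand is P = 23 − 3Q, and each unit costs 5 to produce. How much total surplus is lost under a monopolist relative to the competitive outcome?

DWL = 13.5

Under competition P = MC = 5, so Q = (23 − 5)/3 = 6.
Monopoly sets MR = MC: 23 − 6Q = 5 ⇒ Q = 3, P = 23 − 3·3 = 14.
DWL is the triangle between Q = 3 and Q = 6: ½·(6 − 3)·(14 − 5) = 13.5.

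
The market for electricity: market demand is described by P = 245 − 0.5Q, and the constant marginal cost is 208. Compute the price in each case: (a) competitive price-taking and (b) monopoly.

Under competition P = MC = 208, so Q = (245 − 208)/0.5 = 74.
Monopoly sets MR = MC: 245 − Q = 208 ⇒ Q = 37, P = 245 − 0.5·37 = 226.5.

Competition: P = 208; Monopoly: P = 226.5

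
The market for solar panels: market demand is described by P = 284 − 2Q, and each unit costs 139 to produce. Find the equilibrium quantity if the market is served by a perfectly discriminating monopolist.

Q = 72.5

With perfect price discrimination, output is the efficient level Q = 72.5 (where demand meets MC), but every buyer pays their willingness to pay: CS = 0 and PS = total surplus.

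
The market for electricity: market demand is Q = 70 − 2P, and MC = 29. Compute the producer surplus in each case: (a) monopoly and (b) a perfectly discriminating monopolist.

Inverting demand: P = 35 − 0.5Q.
A monopolist chooses Q where MR = MC. MR = 35 − Q; setting this equal to 29 gives Q = 6 and P = 32.
PS = (32 − 29)·6 = 18.
A perfectly discriminating monopolist sells every unit with P(Q) ≥ MC(Q), so output equals the competitive quantity Q = 12. Each buyer pays their reservation price, so CS = 0 and the firm captures all surplus.
PS = ½·(35 − 29)·12 = 36.

Monopoly: PS = 18; Perfect PD: PS = 36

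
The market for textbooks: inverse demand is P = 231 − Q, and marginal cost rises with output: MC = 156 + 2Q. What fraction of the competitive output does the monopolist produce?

Q_m/Q_c = 0.75

The monopolist equates marginal revenue to marginal cost: 231 − 2Q = 156 + 2Q, so Q = 18.75. From demand, P = 212.25.
Competitive equilibrium sets price equal to marginal cost: 231 − Q = 156 + 2Q, so Q = 25 and P = 206.
Ratio Q_m/Q_c = 18.75/25 = 0.75.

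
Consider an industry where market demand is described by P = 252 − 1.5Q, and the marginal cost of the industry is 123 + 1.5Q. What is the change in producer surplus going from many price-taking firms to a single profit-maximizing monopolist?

Under competition P = MC: 252 − 1.5Q = 123 + 1.5Q ⇒ Q = 43, P = 187.5.
PS = P·Q − VC(Q) = 187.5·43 − (123·43 + ½·1.5·43²) = 1386.75.
The monopolist equates marginal revenue to marginal cost: 252 − 3Q = 123 + 1.5Q, so Q = 86/3. From demand, P = 209.
PS = P·Q − VC(Q) = 209·86/3 − (123·86/3 + ½·1.5·(86/3)²) = 1849.
Change in producer surplus: 1849 − 1386.75 = 462.25.

Producer surplus rises by 462.25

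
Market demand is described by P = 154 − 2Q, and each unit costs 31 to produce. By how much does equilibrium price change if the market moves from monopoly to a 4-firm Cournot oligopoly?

Equilibrium price falls by 36.9

The monopolist equates marginal revenue to marginal cost: 154 − 4Q = 31, so Q = 30.75. From demand, P = 92.5.
Cournot with 4 identical firms: the symmetric best-response condition is 154 − 10q = 31. Each firm produces q = 12.3, total output Q = 49.2, price P = 55.6.
Change in equilibrium price: 55.6 − 92.5 = −36.9.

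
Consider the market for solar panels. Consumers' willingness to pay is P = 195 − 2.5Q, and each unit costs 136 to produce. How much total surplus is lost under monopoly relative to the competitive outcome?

Under competition P = MC = 136, so Q = (195 − 136)/2.5 = 23.6.
The monopolist equates marginal revenue to marginal cost: 195 − 5Q = 136, so Q = 11.8. From demand, P = 165.5.
DWL is the triangle between Q = 11.8 and Q = 23.6: ½·(23.6 − 11.8)·(165.5 − 136) = 174.05.

DWL = 174.05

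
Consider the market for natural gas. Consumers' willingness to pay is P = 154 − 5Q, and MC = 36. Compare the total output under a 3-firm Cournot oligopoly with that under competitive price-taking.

Cournot: Q = 17.7; Competition: Q = 23.6

In a 3-firm Cournot equilibrium, symmetry and the first-order condition give q = (154 − 36)/(20) = 5.9. So Q = 17.7 and P = 65.5.
Under competition P = MC = 36, so Q = (154 − 36)/5 = 23.6.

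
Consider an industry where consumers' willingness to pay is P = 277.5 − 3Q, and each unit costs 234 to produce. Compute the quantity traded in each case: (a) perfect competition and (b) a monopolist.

Perfect competition: P = MC = 234, so 277.5 − 3Q = 234 and Q = 14.5.
The monopolist equates marginal revenue to marginal cost: 277.5 − 6Q = 234, so Q = 7.25. From demand, P = 255.75.

Competition: Q = 14.5; Monopoly: Q = 7.25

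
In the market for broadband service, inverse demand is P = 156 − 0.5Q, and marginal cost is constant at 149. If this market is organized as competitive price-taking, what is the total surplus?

TS = 49

Competitive firms price at marginal cost: P = 149, giving Q = 14.
CS = ½·(156 − 149)·14 = 49; PS = (149 − 149)·14 = 0; TS = 49.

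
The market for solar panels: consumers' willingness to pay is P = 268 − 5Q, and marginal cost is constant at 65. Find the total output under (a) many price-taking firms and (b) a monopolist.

Competitive firms price at marginal cost: P = 65, giving Q = 40.6.
Monopoly sets MR = MC: 268 − 10Q = 65 ⇒ Q = 20.3, P = 268 − 5·20.3 = 166.5.

Competition: Q = 40.6; Monopoly: Q = 20.3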